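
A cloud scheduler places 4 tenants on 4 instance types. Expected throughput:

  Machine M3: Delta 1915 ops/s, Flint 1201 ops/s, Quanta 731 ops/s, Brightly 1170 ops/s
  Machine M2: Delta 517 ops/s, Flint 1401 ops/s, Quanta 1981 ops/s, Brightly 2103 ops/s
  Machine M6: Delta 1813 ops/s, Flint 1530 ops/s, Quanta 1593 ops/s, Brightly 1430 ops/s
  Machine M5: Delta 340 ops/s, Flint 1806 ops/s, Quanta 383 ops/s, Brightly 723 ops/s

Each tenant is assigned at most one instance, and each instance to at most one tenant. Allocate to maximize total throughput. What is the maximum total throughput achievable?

Maximum total: 7417 ops/s

Optimal: Delta→Machine M3 (1915 ops/s), Flint→Machine M5 (1806 ops/s), Quanta→Machine M6 (1593 ops/s), Brightly→Machine M2 (2103 ops/s) — total 1915+1806+1593+2103 = 7417 ops/s.
Row-greedy (each tenant in turn takes its best remaining instance) gives 7132 ops/s, worse by 285.
Swapping Delta↔Quanta (Delta→Machine M6 1813 ops/s, Quanta→Machine M3 731 ops/s) loses 964.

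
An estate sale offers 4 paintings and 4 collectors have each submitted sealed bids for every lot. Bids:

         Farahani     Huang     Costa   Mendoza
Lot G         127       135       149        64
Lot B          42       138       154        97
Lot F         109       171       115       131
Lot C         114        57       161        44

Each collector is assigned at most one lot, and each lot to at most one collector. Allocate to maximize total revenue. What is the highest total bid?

Maximum total: $557

This is the linear assignment problem.
Optimal: Farahani→Lot G ($127), Huang→Lot B ($138), Costa→Lot C ($161), Mendoza→Lot F ($131) — total 127+138+161+131 = $557.
Column-greedy (each lot in turn goes to its best remaining collector) gives $532, worse by 25.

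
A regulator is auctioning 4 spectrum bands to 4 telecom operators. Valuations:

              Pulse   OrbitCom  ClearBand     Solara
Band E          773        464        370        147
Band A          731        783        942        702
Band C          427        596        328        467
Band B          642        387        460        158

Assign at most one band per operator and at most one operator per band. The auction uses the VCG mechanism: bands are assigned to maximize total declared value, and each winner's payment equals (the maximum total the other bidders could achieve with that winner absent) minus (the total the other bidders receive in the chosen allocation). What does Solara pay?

Efficient allocation: Pulse→Band E ($773M), OrbitCom→Band B ($387M), ClearBand→Band A ($942M), Solara→Band C ($467M); total welfare W = $2569M.
Solara receives Band C at value $467M, so the others get W − 467 = $2102M.
Without Solara: best allocation of the remaining 3 bidders over all 4 bands is Pulse→Band E ($773M), OrbitCom→Band C ($596M), ClearBand→Band A ($942M), total $2311M.
VCG payment = (others' best without Solara) − (others' welfare with Solara) = 2311 − 2102 = $209M.

Solara pays $209M.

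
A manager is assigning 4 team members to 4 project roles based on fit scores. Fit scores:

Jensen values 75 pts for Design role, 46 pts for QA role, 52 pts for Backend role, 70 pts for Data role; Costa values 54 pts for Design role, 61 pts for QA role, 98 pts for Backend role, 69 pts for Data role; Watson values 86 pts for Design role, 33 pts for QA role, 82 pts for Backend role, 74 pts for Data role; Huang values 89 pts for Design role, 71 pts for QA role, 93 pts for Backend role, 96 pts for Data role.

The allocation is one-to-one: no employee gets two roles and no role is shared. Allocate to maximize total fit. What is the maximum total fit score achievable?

Max total: 326 pts

This is a one-to-one assignment (maximum-weight bipartite matching).
Optimal: Jensen→QA role (46 pts), Costa→Backend role (98 pts), Watson→Design role (86 pts), Huang→Data role (96 pts) — total 46+98+86+96 = 326 pts.
Row-greedy (each employee in turn takes its best remaining role) gives 318 pts, worse by 8.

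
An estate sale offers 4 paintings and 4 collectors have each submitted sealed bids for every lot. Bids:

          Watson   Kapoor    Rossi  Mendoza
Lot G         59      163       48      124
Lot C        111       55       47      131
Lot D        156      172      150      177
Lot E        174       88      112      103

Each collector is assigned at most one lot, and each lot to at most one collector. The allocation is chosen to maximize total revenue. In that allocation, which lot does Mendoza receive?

Mendoza receives Lot C.

Optimal: Watson→Lot E ($174), Kapoor→Lot G ($163), Rossi→Lot D ($150), Mendoza→Lot C ($131) — total 174+163+150+131 = $618.
Row-greedy (each collector in turn takes its best remaining lot) gives $525, worse by 93.
Every other assignment is strictly worse.
Mendoza's own top lot is Lot D ($177), but forcing Mendoza→Lot D and reassigning the rest optimally gives only $563 — worse by 55.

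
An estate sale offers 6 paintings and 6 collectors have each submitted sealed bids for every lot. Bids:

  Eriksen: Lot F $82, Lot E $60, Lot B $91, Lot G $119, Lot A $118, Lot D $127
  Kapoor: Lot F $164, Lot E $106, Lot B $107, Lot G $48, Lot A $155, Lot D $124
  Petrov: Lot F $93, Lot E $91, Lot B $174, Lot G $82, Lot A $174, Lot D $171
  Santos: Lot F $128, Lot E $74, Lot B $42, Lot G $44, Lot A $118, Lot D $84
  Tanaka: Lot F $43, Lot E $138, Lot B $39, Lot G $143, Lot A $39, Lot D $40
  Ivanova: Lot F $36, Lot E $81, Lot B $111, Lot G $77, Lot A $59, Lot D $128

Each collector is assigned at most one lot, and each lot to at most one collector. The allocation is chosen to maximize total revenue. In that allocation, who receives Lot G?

Treat this as an assignment problem: match each collector to one lot.
Optimal: Eriksen→Lot G ($119), Kapoor→Lot A ($155), Petrov→Lot B ($174), Santos→Lot F ($128), Tanaka→Lot E ($138), Ivanova→Lot D ($128) — total 119+155+174+128+138+128 = $842.
Column-greedy (each lot in turn goes to its best remaining collector) gives $841, worse by 1.
Next-best assignment: Eriksen→Lot G, Kapoor→Lot F, Petrov→Lot B, Santos→Lot A, Tanaka→Lot E, Ivanova→Lot D = $841.
Swapping Eriksen↔Ivanova (Eriksen→Lot D $127, Ivanova→Lot G $77) loses 43.
Eriksen's own top lot is Lot D ($127), but forcing Eriksen→Lot D and reassigning the rest optimally gives only $808 — worse by 34.

Eriksen receives Lot G.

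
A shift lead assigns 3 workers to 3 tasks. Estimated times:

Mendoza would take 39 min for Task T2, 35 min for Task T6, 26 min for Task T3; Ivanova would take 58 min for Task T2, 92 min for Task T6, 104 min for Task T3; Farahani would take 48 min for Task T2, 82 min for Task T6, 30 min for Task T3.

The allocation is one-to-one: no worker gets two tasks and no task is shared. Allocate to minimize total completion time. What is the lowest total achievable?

Optimal: Mendoza→Task T6 (35 min), Ivanova→Task T2 (58 min), Farahani→Task T3 (30 min) — total 35+58+30 = 123 min.
Min-entry greedy (repeatedly take the single cheapest remaining cell) gives 166 min, worse by 43.

Minimum total: 123 min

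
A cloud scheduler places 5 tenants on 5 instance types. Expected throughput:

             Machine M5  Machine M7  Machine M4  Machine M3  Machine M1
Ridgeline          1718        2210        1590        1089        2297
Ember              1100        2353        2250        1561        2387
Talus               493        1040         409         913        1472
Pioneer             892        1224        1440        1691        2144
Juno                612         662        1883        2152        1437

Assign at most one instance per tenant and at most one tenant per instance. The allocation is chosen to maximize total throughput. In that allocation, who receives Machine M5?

This is a one-to-one assignment (maximum-weight bipartite matching).
Optimal: Ridgeline→Machine M5 (1718 ops/s), Ember→Machine M4 (2250 ops/s), Talus→Machine M7 (1040 ops/s), Pioneer→Machine M1 (2144 ops/s), Juno→Machine M3 (2152 ops/s) — total 1718+2250+1040+2144+2152 = 9304 ops/s.
Max-entry greedy (repeatedly take the single best remaining cell) gives 8682 ops/s, worse by 622.
No other one-to-one assignment exceeds 9304 ops/s.
Ridgeline's own top instance is Machine M1 (2297 ops/s), but forcing Ridgeline→Machine M1 and reassigning the rest optimally gives only 8735 ops/s — worse by 569.

Ridgeline receives Machine M5.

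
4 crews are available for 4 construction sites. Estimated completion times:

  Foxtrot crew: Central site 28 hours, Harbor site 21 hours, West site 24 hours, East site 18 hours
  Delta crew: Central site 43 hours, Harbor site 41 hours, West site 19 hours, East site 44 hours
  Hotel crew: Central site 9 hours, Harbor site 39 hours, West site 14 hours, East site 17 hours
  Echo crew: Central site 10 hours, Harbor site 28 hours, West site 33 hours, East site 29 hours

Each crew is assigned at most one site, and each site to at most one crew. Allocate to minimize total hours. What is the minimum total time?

Min total: 67 hours

Optimal: Foxtrot crew→Harbor site (21 hours), Delta crew→West site (19 hours), Hotel crew→East site (17 hours), Echo crew→Central site (10 hours) — total 21+19+17+10 = 67 hours.
Column-greedy (each site in turn goes to its cheapest remaining crew) gives 78 hours, worse by 11.
Next-best assignment: Foxtrot crew→East site, Delta crew→West site, Hotel crew→Central site, Echo crew→Harbor site = 74 hours.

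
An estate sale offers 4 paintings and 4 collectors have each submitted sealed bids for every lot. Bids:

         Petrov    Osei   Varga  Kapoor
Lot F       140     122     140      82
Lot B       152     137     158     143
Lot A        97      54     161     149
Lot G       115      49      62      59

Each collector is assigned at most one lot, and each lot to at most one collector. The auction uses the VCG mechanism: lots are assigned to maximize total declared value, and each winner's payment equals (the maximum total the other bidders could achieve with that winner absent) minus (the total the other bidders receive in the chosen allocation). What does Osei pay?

Osei pays $25.

Efficient allocation: Petrov→Lot G ($115), Osei→Lot F ($122), Varga→Lot B ($158), Kapoor→Lot A ($149); total welfare W = $544.
Osei receives Lot F at value $122, so the others get W − 122 = $422.
Without Osei: best allocation of the remaining 3 bidders over all 4 lots is Petrov→Lot F ($140), Varga→Lot B ($158), Kapoor→Lot A ($149), total $447.
VCG payment = (others' best without Osei) − (others' welfare with Osei) = 447 − 422 = $25.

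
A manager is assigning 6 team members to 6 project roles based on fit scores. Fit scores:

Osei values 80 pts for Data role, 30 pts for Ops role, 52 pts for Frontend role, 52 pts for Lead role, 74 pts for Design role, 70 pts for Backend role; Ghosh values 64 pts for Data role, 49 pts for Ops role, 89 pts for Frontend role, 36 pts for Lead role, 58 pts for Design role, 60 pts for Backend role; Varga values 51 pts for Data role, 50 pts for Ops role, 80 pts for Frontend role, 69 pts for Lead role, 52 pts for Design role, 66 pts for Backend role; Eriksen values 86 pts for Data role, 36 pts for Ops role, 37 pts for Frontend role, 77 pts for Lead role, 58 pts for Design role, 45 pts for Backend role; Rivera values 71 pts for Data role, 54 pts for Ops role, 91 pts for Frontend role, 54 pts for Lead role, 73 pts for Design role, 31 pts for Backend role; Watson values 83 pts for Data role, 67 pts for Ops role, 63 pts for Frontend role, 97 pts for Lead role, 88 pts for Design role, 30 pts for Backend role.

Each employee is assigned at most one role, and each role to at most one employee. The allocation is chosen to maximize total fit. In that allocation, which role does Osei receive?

Osei receives Design role.

This is the linear assignment problem.
Optimal: Osei→Design role (74 pts), Ghosh→Frontend role (89 pts), Varga→Backend role (66 pts), Eriksen→Data role (86 pts), Rivera→Ops role (54 pts), Watson→Lead role (97 pts) — total 74+89+66+86+54+97 = 466 pts.
Row-greedy (each employee in turn takes its best remaining role) gives 380 pts, worse by 86.
Checked against all permutations: 466 pts is optimal.
Osei's own top role is Data role (80 pts), but forcing Osei→Data role and reassigning the rest optimally gives only 454 pts — worse by 12.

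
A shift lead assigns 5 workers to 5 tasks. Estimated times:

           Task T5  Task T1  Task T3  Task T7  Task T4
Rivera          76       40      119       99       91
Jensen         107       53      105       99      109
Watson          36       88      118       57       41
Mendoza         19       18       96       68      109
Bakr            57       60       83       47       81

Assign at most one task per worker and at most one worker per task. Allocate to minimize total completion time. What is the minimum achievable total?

Optimal: Rivera→Task T1 (40 min), Jensen→Task T3 (105 min), Watson→Task T4 (41 min), Mendoza→Task T5 (19 min), Bakr→Task T7 (47 min) — total 40+105+41+19+47 = 252 min.
Min-entry greedy (repeatedly take the single cheapest remaining cell) gives 297 min, worse by 45.
No other one-to-one assignment undercuts 252 min.

Min total: 252 min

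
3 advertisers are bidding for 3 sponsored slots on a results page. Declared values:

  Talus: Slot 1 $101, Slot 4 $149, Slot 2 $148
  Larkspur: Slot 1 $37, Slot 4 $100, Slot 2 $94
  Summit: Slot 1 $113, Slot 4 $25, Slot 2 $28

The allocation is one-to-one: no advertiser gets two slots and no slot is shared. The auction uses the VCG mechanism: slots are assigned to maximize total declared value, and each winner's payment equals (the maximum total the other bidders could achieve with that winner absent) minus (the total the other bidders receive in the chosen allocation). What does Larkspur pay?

Larkspur pays $1.

Efficient allocation: Talus→Slot 2 ($148), Larkspur→Slot 4 ($100), Summit→Slot 1 ($113); total welfare W = $361.
Larkspur receives Slot 4 at value $100, so the others get W − 100 = $261.
Without Larkspur: best allocation of the remaining 2 bidders over all 3 slots is Talus→Slot 4 ($149), Summit→Slot 1 ($113), total $262.
VCG payment = (others' best without Larkspur) − (others' welfare with Larkspur) = 262 − 261 = $1.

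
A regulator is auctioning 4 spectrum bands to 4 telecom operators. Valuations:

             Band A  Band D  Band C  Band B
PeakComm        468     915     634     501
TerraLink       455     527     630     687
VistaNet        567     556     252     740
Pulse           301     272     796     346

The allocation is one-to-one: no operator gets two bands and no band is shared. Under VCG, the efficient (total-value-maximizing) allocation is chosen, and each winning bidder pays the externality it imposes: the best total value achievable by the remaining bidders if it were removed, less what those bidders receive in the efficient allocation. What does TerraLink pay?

TerraLink pays $173M.

Efficient allocation: PeakComm→Band D ($915M), TerraLink→Band B ($687M), VistaNet→Band A ($567M), Pulse→Band C ($796M); total welfare W = $2965M.
TerraLink receives Band B at value $687M, so the others get W − 687 = $2278M.
Without TerraLink: best allocation of the remaining 3 bidders over all 4 bands is PeakComm→Band D ($915M), VistaNet→Band B ($740M), Pulse→Band C ($796M), total $2451M.
VCG payment = (others' best without TerraLink) − (others' welfare with TerraLink) = 2451 − 2278 = $173M.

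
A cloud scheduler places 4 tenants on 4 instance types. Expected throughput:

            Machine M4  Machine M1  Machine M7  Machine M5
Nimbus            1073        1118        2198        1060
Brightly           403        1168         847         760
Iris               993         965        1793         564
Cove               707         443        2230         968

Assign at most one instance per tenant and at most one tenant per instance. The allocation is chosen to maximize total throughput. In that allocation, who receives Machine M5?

Nimbus receives Machine M5.

This is a one-to-one assignment (maximum-weight bipartite matching).
Optimal: Nimbus→Machine M5 (1060 ops/s), Brightly→Machine M1 (1168 ops/s), Iris→Machine M4 (993 ops/s), Cove→Machine M7 (2230 ops/s) — total 1060+1168+993+2230 = 5451 ops/s.
Column-greedy (each instance in turn goes to its best remaining tenant) gives 5035 ops/s, worse by 416.
Nimbus's own top instance is Machine M7 (2198 ops/s), but forcing Nimbus→Machine M7 and reassigning the rest optimally gives only 5327 ops/s — worse by 124.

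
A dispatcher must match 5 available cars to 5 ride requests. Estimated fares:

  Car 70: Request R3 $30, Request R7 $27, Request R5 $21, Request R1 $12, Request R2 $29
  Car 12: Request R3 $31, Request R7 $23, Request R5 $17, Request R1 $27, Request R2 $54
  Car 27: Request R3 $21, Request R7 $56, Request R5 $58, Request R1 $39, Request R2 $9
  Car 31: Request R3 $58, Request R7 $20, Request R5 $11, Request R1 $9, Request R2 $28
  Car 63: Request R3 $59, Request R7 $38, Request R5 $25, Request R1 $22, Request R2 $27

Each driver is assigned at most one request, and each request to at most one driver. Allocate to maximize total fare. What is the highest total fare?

Optimal: Car 70→Request R1 ($12), Car 12→Request R2 ($54), Car 27→Request R5 ($58), Car 31→Request R3 ($58), Car 63→Request R7 ($38) — total 12+54+58+58+38 = $220.
Max-entry greedy (repeatedly take the single best remaining cell) gives $207, worse by 13.
Swapping Car 27↔Car 12 (Car 27→Request R2 $9, Car 12→Request R5 $17) loses 86.
Every other assignment is strictly worse.

Max total: $220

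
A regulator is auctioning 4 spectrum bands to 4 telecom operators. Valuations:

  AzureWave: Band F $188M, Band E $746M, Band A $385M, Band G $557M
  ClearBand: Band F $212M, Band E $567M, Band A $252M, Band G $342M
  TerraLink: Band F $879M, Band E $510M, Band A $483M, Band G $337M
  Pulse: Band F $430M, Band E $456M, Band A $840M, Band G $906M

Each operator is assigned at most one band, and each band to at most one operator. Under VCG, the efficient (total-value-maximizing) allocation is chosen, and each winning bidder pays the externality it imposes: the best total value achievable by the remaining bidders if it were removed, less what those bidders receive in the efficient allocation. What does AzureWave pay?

AzureWave pays $66M.

Efficient allocation: AzureWave→Band G ($557M), ClearBand→Band E ($567M), TerraLink→Band F ($879M), Pulse→Band A ($840M); total welfare W = $2843M.
AzureWave receives Band G at value $557M, so the others get W − 557 = $2286M.
Without AzureWave: best allocation of the remaining 3 bidders over all 4 bands is ClearBand→Band E ($567M), TerraLink→Band F ($879M), Pulse→Band G ($906M), total $2352M.
VCG payment = (others' best without AzureWave) − (others' welfare with AzureWave) = 2352 − 2286 = $66M.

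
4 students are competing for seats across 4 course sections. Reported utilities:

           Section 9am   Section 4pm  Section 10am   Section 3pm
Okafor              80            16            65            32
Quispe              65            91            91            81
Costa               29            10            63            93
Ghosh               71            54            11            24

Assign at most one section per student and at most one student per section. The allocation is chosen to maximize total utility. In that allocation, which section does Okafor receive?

Optimal: Okafor→Section 10am (65 points), Quispe→Section 4pm (91 points), Costa→Section 3pm (93 points), Ghosh→Section 9am (71 points) — total 65+91+93+71 = 320 points.
Column-greedy (each section in turn goes to its best remaining student) gives 258 points, worse by 62.
Swapping Quispe↔Ghosh (Quispe→Section 9am 65 points, Ghosh→Section 4pm 54 points) loses 43.
No other one-to-one assignment exceeds 320 points.
Okafor's own top section is Section 9am (80 points), but forcing Okafor→Section 9am and reassigning the rest optimally gives only 318 points — worse by 2.

Okafor receives Section 10am.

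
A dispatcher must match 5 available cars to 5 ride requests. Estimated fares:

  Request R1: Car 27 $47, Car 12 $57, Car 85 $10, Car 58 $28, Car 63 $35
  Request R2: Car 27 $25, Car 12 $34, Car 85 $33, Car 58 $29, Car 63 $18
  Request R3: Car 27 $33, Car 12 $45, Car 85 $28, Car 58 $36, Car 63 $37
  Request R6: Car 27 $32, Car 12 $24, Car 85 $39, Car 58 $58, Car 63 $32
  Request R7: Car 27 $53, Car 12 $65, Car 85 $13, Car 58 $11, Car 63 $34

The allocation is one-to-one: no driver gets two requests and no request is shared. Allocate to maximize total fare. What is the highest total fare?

Max total: $240

Treat this as an assignment problem: match each driver to one request.
Optimal: Car 27→Request R1 ($47), Car 12→Request R7 ($65), Car 85→Request R2 ($33), Car 58→Request R6 ($58), Car 63→Request R3 ($37) — total 47+65+33+58+37 = $240.
Column-greedy (each request in turn goes to its best remaining driver) gives $238, worse by 2.
Next-best assignment: Car 27→Request R7, Car 12→Request R1, Car 85→Request R2, Car 58→Request R6, Car 63→Request R3 = $238.
Checked against all permutations: $240 is optimal.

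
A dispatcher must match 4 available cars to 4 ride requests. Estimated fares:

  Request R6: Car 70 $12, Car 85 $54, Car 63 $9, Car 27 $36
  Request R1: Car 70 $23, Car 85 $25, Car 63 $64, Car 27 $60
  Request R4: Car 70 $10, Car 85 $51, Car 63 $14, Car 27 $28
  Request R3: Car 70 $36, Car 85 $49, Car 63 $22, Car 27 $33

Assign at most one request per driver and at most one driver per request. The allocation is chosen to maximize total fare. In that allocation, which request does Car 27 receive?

Car 27 receives Request R6.

This is a one-to-one assignment (maximum-weight bipartite matching).
Optimal: Car 70→Request R3 ($36), Car 85→Request R4 ($51), Car 63→Request R1 ($64), Car 27→Request R6 ($36) — total 36+51+64+36 = $187.
Column-greedy (each request in turn goes to its best remaining driver) gives $182, worse by 5.
Car 27's own top request is Request R1 ($60), but forcing Car 27→Request R1 and reassigning the rest optimally gives only $164 — worse by 23.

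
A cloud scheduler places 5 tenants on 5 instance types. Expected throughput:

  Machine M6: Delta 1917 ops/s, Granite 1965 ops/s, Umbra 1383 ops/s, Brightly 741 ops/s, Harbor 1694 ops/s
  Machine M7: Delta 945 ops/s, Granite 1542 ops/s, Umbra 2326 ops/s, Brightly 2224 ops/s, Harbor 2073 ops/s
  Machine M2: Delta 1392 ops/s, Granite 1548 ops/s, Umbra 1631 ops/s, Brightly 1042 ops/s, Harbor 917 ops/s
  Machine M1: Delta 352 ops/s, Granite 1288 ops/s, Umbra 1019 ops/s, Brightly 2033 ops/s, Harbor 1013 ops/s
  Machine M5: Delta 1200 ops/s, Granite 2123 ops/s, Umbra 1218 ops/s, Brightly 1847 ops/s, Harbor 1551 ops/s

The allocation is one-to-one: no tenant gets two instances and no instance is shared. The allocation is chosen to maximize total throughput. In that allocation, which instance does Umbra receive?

Treat this as an assignment problem: match each tenant to one instance.
Optimal: Delta→Machine M6 (1917 ops/s), Granite→Machine M5 (2123 ops/s), Umbra→Machine M2 (1631 ops/s), Brightly→Machine M1 (2033 ops/s), Harbor→Machine M7 (2073 ops/s) — total 1917+2123+1631+2033+2073 = 9777 ops/s.
Next-best assignment: Delta→Machine M2, Granite→Machine M5, Umbra→Machine M7, Brightly→Machine M1, Harbor→Machine M6 = 9568 ops/s.
Every other assignment is strictly worse.
Umbra's own top instance is Machine M7 (2326 ops/s), but forcing Umbra→Machine M7 and reassigning the rest optimally gives only 9568 ops/s — worse by 209.

Umbra receives Machine M2.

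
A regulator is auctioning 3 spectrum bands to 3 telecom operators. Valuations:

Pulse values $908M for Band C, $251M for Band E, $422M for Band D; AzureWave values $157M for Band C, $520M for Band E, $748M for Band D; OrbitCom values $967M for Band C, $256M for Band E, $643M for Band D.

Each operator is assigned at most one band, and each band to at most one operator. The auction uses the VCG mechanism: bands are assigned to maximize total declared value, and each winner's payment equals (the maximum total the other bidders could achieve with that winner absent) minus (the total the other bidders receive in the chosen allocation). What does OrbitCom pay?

Efficient allocation: Pulse→Band C ($908M), AzureWave→Band E ($520M), OrbitCom→Band D ($643M); total welfare W = $2071M.
OrbitCom receives Band D at value $643M, so the others get W − 643 = $1428M.
Without OrbitCom: best allocation of the remaining 2 bidders over all 3 bands is Pulse→Band C ($908M), AzureWave→Band D ($748M), total $1656M.
VCG payment = (others' best without OrbitCom) − (others' welfare with OrbitCom) = 1656 − 1428 = $228M.

OrbitCom pays $228M.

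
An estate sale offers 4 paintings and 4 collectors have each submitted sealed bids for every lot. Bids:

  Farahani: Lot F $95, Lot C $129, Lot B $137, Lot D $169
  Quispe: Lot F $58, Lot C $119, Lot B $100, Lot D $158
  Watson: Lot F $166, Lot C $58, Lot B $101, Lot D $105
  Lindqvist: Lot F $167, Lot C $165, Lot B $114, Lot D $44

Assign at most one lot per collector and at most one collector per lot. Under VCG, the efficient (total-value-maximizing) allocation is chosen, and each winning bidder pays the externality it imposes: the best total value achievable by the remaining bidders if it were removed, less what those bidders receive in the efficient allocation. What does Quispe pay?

Efficient allocation: Farahani→Lot B ($137), Quispe→Lot D ($158), Watson→Lot F ($166), Lindqvist→Lot C ($165); total welfare W = $626.
Quispe receives Lot D at value $158, so the others get W − 158 = $468.
Without Quispe: best allocation of the remaining 3 bidders over all 4 lots is Farahani→Lot D ($169), Watson→Lot F ($166), Lindqvist→Lot C ($165), total $500.
VCG payment = (others' best without Quispe) − (others' welfare with Quispe) = 500 − 468 = $32.

Quispe pays $32.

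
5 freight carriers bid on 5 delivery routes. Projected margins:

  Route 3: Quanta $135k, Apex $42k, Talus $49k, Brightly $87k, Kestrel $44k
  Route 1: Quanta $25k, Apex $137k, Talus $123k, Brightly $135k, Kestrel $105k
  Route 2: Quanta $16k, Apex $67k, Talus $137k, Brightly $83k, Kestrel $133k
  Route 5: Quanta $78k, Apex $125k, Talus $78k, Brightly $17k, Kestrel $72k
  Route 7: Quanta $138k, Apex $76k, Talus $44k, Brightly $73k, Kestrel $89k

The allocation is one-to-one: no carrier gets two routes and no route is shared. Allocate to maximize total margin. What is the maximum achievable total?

Max total: $621k

Optimal: Quanta→Route 3 ($135k), Apex→Route 5 ($125k), Talus→Route 2 ($137k), Brightly→Route 1 ($135k), Kestrel→Route 7 ($89k) — total 135+125+137+135+89 = $621k.
Row-greedy (each carrier in turn takes its best remaining route) gives $571k, worse by 50.
Checked against all permutations: $621k is optimal.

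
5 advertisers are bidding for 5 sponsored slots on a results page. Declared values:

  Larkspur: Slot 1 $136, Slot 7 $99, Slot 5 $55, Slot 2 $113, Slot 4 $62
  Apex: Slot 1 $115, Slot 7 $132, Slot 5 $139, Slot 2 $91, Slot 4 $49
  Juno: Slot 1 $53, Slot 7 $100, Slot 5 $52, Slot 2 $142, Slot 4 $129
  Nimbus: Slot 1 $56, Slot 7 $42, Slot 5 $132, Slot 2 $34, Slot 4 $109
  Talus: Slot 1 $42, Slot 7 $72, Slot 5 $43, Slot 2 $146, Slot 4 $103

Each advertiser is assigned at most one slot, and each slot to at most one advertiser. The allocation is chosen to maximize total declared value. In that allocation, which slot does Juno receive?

Juno receives Slot 4.

Optimal: Larkspur→Slot 1 ($136), Apex→Slot 7 ($132), Juno→Slot 4 ($129), Nimbus→Slot 5 ($132), Talus→Slot 2 ($146) — total 136+132+129+132+146 = $675.
Max-entry greedy (repeatedly take the single best remaining cell) gives $592, worse by 83.
No other one-to-one assignment exceeds $675.
Juno's own top slot is Slot 2 ($142), but forcing Juno→Slot 2 and reassigning the rest optimally gives only $645 — worse by 30.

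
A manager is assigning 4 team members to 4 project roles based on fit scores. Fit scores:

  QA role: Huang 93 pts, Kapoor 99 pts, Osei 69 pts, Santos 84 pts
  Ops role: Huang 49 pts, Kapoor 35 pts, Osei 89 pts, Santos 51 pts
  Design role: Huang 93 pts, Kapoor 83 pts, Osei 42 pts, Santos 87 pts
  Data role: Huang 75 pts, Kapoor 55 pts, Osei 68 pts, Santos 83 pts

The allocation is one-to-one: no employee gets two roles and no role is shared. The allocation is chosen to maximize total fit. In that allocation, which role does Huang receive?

Optimal: Huang→Design role (93 pts), Kapoor→QA role (99 pts), Osei→Ops role (89 pts), Santos→Data role (83 pts) — total 93+99+89+83 = 364 pts.
Row-greedy (each employee in turn takes its best remaining role) gives 348 pts, worse by 16.
Huang's own top role is QA role (93 pts), but forcing Huang→QA role and reassigning the rest optimally gives only 348 pts — worse by 16.

Huang receives Design role.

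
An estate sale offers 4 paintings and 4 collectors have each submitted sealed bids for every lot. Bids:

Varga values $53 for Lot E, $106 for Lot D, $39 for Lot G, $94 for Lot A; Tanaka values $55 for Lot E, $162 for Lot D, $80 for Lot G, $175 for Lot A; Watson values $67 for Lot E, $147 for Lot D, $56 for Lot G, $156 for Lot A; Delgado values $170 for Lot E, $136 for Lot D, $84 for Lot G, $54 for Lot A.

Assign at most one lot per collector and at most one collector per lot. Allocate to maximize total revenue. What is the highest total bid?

Treat this as an assignment problem: match each collector to one lot.
Optimal: Varga→Lot G ($39), Tanaka→Lot A ($175), Watson→Lot D ($147), Delgado→Lot E ($170) — total 39+175+147+170 = $531.
Row-greedy (each collector in turn takes its best remaining lot) gives $432, worse by 99.
Next-best assignment: Varga→Lot G, Tanaka→Lot D, Watson→Lot A, Delgado→Lot E = $527.

Maximum total: $531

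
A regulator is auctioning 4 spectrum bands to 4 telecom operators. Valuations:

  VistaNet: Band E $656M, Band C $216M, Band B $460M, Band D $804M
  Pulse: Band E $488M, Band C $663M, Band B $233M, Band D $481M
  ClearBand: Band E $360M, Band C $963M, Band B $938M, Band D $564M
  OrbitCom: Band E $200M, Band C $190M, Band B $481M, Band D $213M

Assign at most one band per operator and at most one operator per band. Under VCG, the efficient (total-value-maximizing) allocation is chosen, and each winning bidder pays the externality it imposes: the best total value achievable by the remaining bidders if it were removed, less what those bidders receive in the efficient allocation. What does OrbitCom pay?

OrbitCom pays $150M.

Efficient allocation: VistaNet→Band D ($804M), Pulse→Band E ($488M), ClearBand→Band C ($963M), OrbitCom→Band B ($481M); total welfare W = $2736M.
OrbitCom receives Band B at value $481M, so the others get W − 481 = $2255M.
Without OrbitCom: best allocation of the remaining 3 bidders over all 4 bands is VistaNet→Band D ($804M), Pulse→Band C ($663M), ClearBand→Band B ($938M), total $2405M.
VCG payment = (others' best without OrbitCom) − (others' welfare with OrbitCom) = 2405 − 2255 = $150M.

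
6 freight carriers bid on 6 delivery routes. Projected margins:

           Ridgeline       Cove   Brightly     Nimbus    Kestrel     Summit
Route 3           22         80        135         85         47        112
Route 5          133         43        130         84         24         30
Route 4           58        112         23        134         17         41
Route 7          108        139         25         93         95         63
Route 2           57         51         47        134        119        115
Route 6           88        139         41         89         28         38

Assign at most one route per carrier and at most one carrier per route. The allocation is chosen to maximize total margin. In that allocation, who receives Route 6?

Cove receives Route 6.

Optimal: Ridgeline→Route 5 ($133k), Cove→Route 6 ($139k), Brightly→Route 3 ($135k), Nimbus→Route 4 ($134k), Kestrel→Route 7 ($95k), Summit→Route 2 ($115k) — total 133+139+135+134+95+115 = $751k.
Row-greedy (each carrier in turn takes its best remaining route) gives $698k, worse by 53.
Swapping Cove↔Kestrel (Cove→Route 7 $139k, Kestrel→Route 6 $28k) loses 67.
Every other assignment is strictly worse.
Cove's own top route is Route 7 ($139k), but forcing Cove→Route 7 and reassigning the rest optimally gives only $722k — worse by 29.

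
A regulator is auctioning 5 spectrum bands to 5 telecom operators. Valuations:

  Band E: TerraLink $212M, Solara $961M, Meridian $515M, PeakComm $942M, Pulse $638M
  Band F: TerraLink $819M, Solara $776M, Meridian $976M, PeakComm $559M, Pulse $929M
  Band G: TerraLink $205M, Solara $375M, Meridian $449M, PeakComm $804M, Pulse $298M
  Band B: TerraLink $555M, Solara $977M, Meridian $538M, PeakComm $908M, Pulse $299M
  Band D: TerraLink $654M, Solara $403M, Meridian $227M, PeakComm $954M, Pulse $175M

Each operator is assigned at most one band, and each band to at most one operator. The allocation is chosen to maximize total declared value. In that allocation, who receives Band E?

Optimal: TerraLink→Band D ($654M), Solara→Band B ($977M), Meridian→Band F ($976M), PeakComm→Band G ($804M), Pulse→Band E ($638M) — total 654+977+976+804+638 = $4049M.
Column-greedy (each band in turn goes to its best remaining operator) gives $3471M, worse by 578.
Pulse's own top band is Band F ($929M), but forcing Pulse→Band F and reassigning the rest optimally gives only $3951M — worse by 98.

Pulse receives Band E.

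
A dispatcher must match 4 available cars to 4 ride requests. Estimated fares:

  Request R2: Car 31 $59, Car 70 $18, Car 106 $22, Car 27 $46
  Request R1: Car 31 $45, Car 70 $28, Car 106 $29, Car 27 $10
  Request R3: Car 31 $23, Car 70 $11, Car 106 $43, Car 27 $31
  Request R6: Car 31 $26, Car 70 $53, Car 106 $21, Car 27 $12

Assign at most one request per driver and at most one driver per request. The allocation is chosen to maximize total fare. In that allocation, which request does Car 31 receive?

Optimal: Car 31→Request R1 ($45), Car 70→Request R6 ($53), Car 106→Request R3 ($43), Car 27→Request R2 ($46) — total 45+53+43+46 = $187.
Next-best assignment: Car 31→Request R2, Car 70→Request R6, Car 106→Request R1, Car 27→Request R3 = $172.
Swapping Car 31↔Car 70 (Car 31→Request R6 $26, Car 70→Request R1 $28) loses 44.
Car 31's own top request is Request R2 ($59), but forcing Car 31→Request R2 and reassigning the rest optimally gives only $172 — worse by 15.

Car 31 receives Request R1.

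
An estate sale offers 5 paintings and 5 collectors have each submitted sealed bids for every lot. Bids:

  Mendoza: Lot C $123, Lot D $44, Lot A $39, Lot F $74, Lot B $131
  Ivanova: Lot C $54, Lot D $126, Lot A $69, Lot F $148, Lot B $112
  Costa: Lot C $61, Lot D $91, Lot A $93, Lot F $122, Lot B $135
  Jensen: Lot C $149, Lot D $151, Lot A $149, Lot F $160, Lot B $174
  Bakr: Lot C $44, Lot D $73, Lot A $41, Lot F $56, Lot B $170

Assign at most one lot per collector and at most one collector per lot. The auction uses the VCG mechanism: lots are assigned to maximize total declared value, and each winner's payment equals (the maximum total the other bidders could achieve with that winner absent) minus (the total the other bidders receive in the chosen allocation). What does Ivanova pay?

Efficient allocation: Mendoza→Lot C ($123), Ivanova→Lot D ($126), Costa→Lot F ($122), Jensen→Lot A ($149), Bakr→Lot B ($170); total welfare W = $690.
Ivanova receives Lot D at value $126, so the others get W − 126 = $564.
Without Ivanova: best allocation of the remaining 4 bidders over all 5 lots is Mendoza→Lot C ($123), Costa→Lot F ($122), Jensen→Lot D ($151), Bakr→Lot B ($170), total $566.
VCG payment = (others' best without Ivanova) − (others' welfare with Ivanova) = 566 − 564 = $2.

Ivanova pays $2.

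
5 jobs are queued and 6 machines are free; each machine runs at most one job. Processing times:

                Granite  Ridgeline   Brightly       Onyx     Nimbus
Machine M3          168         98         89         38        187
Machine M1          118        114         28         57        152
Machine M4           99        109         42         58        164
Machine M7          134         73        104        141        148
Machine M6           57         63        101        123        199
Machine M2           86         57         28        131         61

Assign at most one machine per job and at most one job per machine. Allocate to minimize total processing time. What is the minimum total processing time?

Optimal: Granite→Machine M6 (57 min), Ridgeline→Machine M7 (73 min), Brightly→Machine M1 (28 min), Onyx→Machine M3 (38 min), Nimbus→Machine M2 (61 min) — total 57+73+28+38+61 = 257 min.
Column-greedy (each machine in turn goes to its cheapest remaining job) gives 437 min, worse by 180.
Next-best assignment: Granite→Machine M6, Ridgeline→Machine M7, Brightly→Machine M4, Onyx→Machine M3, Nimbus→Machine M2 = 271 min.
No other one-to-one assignment undercuts 257 min.

Min total: 257 min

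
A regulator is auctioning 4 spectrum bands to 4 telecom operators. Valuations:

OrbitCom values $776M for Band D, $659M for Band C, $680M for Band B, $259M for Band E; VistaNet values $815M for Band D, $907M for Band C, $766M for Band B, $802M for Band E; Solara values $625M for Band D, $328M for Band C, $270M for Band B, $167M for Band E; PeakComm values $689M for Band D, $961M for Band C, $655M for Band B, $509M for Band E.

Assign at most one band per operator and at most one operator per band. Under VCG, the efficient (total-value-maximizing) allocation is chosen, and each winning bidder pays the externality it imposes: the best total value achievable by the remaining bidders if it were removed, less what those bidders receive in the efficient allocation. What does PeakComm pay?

Efficient allocation: OrbitCom→Band B ($680M), VistaNet→Band E ($802M), Solara→Band D ($625M), PeakComm→Band C ($961M); total welfare W = $3068M.
PeakComm receives Band C at value $961M, so the others get W − 961 = $2107M.
Without PeakComm: best allocation of the remaining 3 bidders over all 4 bands is OrbitCom→Band B ($680M), VistaNet→Band C ($907M), Solara→Band D ($625M), total $2212M.
VCG payment = (others' best without PeakComm) − (others' welfare with PeakComm) = 2212 − 2107 = $105M.

PeakComm pays $105M.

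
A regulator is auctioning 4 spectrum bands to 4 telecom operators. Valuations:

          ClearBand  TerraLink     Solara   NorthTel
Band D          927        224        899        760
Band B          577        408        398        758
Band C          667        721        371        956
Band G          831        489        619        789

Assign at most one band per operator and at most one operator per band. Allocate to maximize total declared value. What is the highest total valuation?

Max total: $3209M

Optimal: ClearBand→Band G ($831M), TerraLink→Band C ($721M), Solara→Band D ($899M), NorthTel→Band B ($758M) — total 831+721+899+758 = $3209M.
Next-best assignment: ClearBand→Band G, TerraLink→Band B, Solara→Band D, NorthTel→Band C = $3094M.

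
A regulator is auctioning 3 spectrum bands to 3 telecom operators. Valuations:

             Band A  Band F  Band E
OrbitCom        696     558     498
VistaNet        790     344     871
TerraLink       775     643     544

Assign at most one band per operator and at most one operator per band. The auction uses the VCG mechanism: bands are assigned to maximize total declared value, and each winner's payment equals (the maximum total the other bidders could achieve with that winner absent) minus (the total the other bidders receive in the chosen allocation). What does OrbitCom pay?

Efficient allocation: OrbitCom→Band A ($696M), VistaNet→Band E ($871M), TerraLink→Band F ($643M); total welfare W = $2210M.
OrbitCom receives Band A at value $696M, so the others get W − 696 = $1514M.
Without OrbitCom: best allocation of the remaining 2 bidders over all 3 bands is VistaNet→Band E ($871M), TerraLink→Band A ($775M), total $1646M.
VCG payment = (others' best without OrbitCom) − (others' welfare with OrbitCom) = 1646 − 1514 = $132M.

OrbitCom pays $132M.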